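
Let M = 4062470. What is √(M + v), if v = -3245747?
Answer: 9*√10083 ≈ 903.73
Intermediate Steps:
√(M + v) = √(4062470 - 3245747) = √816723 = 9*√10083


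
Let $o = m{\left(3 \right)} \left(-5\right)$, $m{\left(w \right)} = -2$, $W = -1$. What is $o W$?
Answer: $-10$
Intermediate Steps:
$o = 10$ ($o = \left(-2\right) \left(-5\right) = 10$)
$o W = 10 \left(-1\right) = -10$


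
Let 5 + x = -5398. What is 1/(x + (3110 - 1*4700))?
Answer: -1/6993 ≈ -0.00014300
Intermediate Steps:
x = -5403 (x = -5 - 5398 = -5403)
1/(x + (3110 - 1*4700)) = 1/(-5403 + (3110 - 1*4700)) = 1/(-5403 + (3110 - 4700)) = 1/(-5403 - 1590) = 1/(-6993) = -1/6993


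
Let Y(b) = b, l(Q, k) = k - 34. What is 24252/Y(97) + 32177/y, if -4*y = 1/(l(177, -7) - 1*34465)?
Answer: 430796254308/97 ≈ 4.4412e+9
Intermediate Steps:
l(Q, k) = -34 + k
y = 1/138024 (y = -1/(4*((-34 - 7) - 1*34465)) = -1/(4*(-41 - 34465)) = -¼/(-34506) = -¼*(-1/34506) = 1/138024 ≈ 7.2451e-6)
24252/Y(97) + 32177/y = 24252/97 + 32177/(1/138024) = 24252*(1/97) + 32177*138024 = 24252/97 + 4441198248 = 430796254308/97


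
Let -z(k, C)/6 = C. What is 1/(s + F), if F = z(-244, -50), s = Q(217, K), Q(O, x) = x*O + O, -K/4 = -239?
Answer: 1/207969 ≈ 4.8084e-6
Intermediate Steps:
K = 956 (K = -4*(-239) = 956)
z(k, C) = -6*C
Q(O, x) = O + O*x (Q(O, x) = O*x + O = O + O*x)
s = 207669 (s = 217*(1 + 956) = 217*957 = 207669)
F = 300 (F = -6*(-50) = 300)
1/(s + F) = 1/(207669 + 300) = 1/207969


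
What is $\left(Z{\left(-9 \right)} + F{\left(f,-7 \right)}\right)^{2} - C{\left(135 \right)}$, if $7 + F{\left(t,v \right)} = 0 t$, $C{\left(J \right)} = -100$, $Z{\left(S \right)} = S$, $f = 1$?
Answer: $356$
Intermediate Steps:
$F{\left(t,v \right)} = -7$ ($F{\left(t,v \right)} = -7 + 0 t = -7 + 0 = -7$)
$\left(Z{\left(-9 \right)} + F{\left(f,-7 \right)}\right)^{2} - C{\left(135 \right)} = \left(-9 - 7\right)^{2} - -100 = \left(-16\right)^{2} + 100 = 256 + 100 = 356$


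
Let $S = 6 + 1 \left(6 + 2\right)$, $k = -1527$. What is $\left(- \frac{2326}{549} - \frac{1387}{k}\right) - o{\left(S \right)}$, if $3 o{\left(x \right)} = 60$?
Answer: $- \frac{6518933}{279441} \approx -23.328$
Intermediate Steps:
$S = 14$ ($S = 6 + 1 \cdot 8 = 6 + 8 = 14$)
$o{\left(x \right)} = 20$ ($o{\left(x \right)} = \frac{1}{3} \cdot 60 = 20$)
$\left(- \frac{2326}{549} - \frac{1387}{k}\right) - o{\left(S \right)} = \left(- \frac{2326}{549} - \frac{1387}{-1527}\right) - 20 = \left(\left(-2326\right) \frac{1}{549} - - \frac{1387}{1527}\right) - 20 = \left(- \frac{2326}{549} + \frac{1387}{1527}\right) - 20 = - \frac{930113}{279441} - 20 = - \frac{6518933}{279441}$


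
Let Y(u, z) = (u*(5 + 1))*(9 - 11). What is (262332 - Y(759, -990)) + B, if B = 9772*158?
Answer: 1815416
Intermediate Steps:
Y(u, z) = -12*u (Y(u, z) = (u*6)*(-2) = (6*u)*(-2) = -12*u)
B = 1543976
(262332 - Y(759, -990)) + B = (262332 - (-12)*759) + 1543976 = (262332 - 1*(-9108)) + 1543976 = (262332 + 9108) + 1543976 = 271440 + 1543976 = 1815416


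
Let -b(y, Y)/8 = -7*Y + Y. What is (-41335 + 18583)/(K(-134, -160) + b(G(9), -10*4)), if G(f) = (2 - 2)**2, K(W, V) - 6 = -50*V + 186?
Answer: -711/196 ≈ -3.6276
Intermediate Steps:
K(W, V) = 192 - 50*V (K(W, V) = 6 + (-50*V + 186) = 6 + (186 - 50*V) = 192 - 50*V)
G(f) = 0 (G(f) = 0**2 = 0)
b(y, Y) = 48*Y (b(y, Y) = -8*(-7*Y + Y) = -(-48)*Y = 48*Y)
(-41335 + 18583)/(K(-134, -160) + b(G(9), -10*4)) = (-41335 + 18583)/((192 - 50*(-160)) + 48*(-10*4)) = -22752/((192 + 8000) + 48*(-40)) = -22752/(8192 - 1920) = -22752/6272 = -22752*1/6272 = -711/196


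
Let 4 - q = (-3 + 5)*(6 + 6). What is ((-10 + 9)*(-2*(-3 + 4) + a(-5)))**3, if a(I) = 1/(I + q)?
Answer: 132651/15625 ≈ 8.4897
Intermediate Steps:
q = -20 (q = 4 - (-3 + 5)*(6 + 6) = 4 - 2*12 = 4 - 1*24 = 4 - 24 = -20)
a(I) = 1/(-20 + I) (a(I) = 1/(I - 20) = 1/(-20 + I))
((-10 + 9)*(-2*(-3 + 4) + a(-5)))**3 = ((-10 + 9)*(-2*(-3 + 4) + 1/(-20 - 5)))**3 = (-(-2*1 + 1/(-25)))**3 = (-(-2 - 1/25))**3 = (-1*(-51/25))**3 = (51/25)**3 = 132651/15625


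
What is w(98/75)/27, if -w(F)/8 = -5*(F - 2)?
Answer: -416/405 ≈ -1.0272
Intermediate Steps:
w(F) = -80 + 40*F (w(F) = -(-40)*(F - 2) = -(-40)*(-2 + F) = -8*(10 - 5*F) = -80 + 40*F)
w(98/75)/27 = (-80 + 40*(98/75))/27 = (-80 + 40*(98*(1/75)))*(1/27) = (-80 + 40*(98/75))*(1/27) = (-80 + 784/15)*(1/27) = -416/15*1/27 = -416/405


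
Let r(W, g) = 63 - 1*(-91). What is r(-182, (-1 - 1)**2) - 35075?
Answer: -34921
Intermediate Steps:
r(W, g) = 154 (r(W, g) = 63 + 91 = 154)
r(-182, (-1 - 1)**2) - 35075 = 154 - 35075 = -34921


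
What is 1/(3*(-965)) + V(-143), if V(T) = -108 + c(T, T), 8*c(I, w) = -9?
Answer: -2527343/23160 ≈ -109.13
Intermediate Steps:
c(I, w) = -9/8 (c(I, w) = (1/8)*(-9) = -9/8)
V(T) = -873/8 (V(T) = -108 - 9/8 = -873/8)
1/(3*(-965)) + V(-143) = 1/(3*(-965)) - 873/8 = 1/(-2895) - 873/8 = -1/2895 - 873/8 = -2527343/23160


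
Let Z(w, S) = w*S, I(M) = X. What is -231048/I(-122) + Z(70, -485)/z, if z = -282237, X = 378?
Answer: -1207360394/1975659 ≈ -611.12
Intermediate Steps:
I(M) = 378
Z(w, S) = S*w
-231048/I(-122) + Z(70, -485)/z = -231048/378 - 485*70/(-282237) = -231048*1/378 - 33950*(-1/282237) = -12836/21 + 33950/282237 = -1207360394/1975659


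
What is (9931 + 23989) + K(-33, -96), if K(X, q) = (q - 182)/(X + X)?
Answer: 1119499/33 ≈ 33924.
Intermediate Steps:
K(X, q) = (-182 + q)/(2*X) (K(X, q) = (-182 + q)/((2*X)) = (-182 + q)*(1/(2*X)) = (-182 + q)/(2*X))
(9931 + 23989) + K(-33, -96) = (9931 + 23989) + (½)*(-182 - 96)/(-33) = 33920 + (½)*(-1/33)*(-278) = 33920 + 139/33 = 1119499/33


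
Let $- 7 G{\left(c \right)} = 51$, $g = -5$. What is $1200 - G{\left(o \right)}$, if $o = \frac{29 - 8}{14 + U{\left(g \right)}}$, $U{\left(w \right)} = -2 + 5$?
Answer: $\frac{8451}{7} \approx 1207.3$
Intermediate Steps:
$U{\left(w \right)} = 3$
$o = \frac{21}{17}$ ($o = \frac{29 - 8}{14 + 3} = \frac{21}{17} \approx 1.2353$)
$G{\left(c \right)} = - \frac{51}{7}$ ($G{\left(c \right)} = \left(- \frac{1}{7}\right) 51 = - \frac{51}{7}$)
$1200 - G{\left(o \right)} = 1200 - - \frac{51}{7} = 1200 + \frac{51}{7} = \frac{8451}{7}$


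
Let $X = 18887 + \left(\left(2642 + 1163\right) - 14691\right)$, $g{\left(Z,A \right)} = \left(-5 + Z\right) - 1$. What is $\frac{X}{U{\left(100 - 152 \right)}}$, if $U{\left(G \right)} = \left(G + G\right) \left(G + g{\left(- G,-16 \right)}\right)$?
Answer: $\frac{2667}{208} \approx 12.822$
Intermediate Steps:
$g{\left(Z,A \right)} = -6 + Z$
$X = 8001$ ($X = 18887 + \left(3805 - 14691\right) = 18887 - 10886 = 8001$)
$U{\left(G \right)} = - 12 G$ ($U{\left(G \right)} = \left(G + G\right) \left(G - \left(6 + G\right)\right) = 2 G \left(-6\right) = - 12 G$)
$\frac{X}{U{\left(100 - 152 \right)}} = \frac{8001}{\left(-12\right) \left(100 - 152\right)} = \frac{8001}{\left(-12\right) \left(-52\right)} = \frac{8001}{624} = 8001 \cdot \frac{1}{624} = \frac{2667}{208}$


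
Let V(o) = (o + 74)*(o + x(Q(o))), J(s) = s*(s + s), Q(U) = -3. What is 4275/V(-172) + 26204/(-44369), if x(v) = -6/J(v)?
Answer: -758619439/2247999754 ≈ -0.33746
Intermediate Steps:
J(s) = 2*s² (J(s) = s*(2*s) = 2*s²)
x(v) = -3/v² (x(v) = -6*1/(2*v²) = -3/v²)
V(o) = (74 + o)*(-⅓ + o) (V(o) = (o + 74)*(o - 3/(-3)²) = (74 + o)*(o - 3*⅑) = (74 + o)*(o - ⅓) = (74 + o)*(-⅓ + o))
4275/V(-172) + 26204/(-44369) = 4275/(-74/3 + (-172)² + (221/3)*(-172)) + 26204/(-44369) = 4275/(-74/3 + 29584 - 38012/3) + 26204*(-1/44369) = 4275/(50666/3) - 26204/44369 = 4275*(3/50666) - 26204/44369 = 12825/50666 - 26204/44369 = -758619439/2247999754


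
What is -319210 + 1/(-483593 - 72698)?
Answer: -177573650111/556291 ≈ -3.1921e+5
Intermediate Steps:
-319210 + 1/(-483593 - 72698) = -319210 + 1/(-556291) = -319210 - 1/556291 = -177573650111/556291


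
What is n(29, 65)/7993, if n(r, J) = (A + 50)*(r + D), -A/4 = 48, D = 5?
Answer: -4828/7993 ≈ -0.60403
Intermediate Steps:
A = -192 (A = -4*48 = -192)
n(r, J) = -710 - 142*r (n(r, J) = (-192 + 50)*(r + 5) = -142*(5 + r) = -710 - 142*r)
n(29, 65)/7993 = (-710 - 142*29)/7993 = (-710 - 4118)*(1/7993) = -4828*1/7993 = -4828/7993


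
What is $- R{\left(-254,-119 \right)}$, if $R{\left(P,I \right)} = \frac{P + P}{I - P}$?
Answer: $\frac{508}{135} \approx 3.763$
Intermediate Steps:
$R{\left(P,I \right)} = \frac{2 P}{I - P}$
$- R{\left(-254,-119 \right)} = - \frac{2 \left(-254\right)}{-119 - -254} = - \frac{2 \left(-254\right)}{-119 + 254} = - \frac{2 \left(-254\right)}{135} = \left(-1\right) \left(- \frac{508}{135}\right) = \frac{508}{135}$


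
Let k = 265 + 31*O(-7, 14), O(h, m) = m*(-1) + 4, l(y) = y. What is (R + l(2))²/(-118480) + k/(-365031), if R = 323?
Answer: -856690395/961086064 ≈ -0.89138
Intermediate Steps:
O(h, m) = 4 - m (O(h, m) = -m + 4 = 4 - m)
k = -45 (k = 265 + 31*(4 - 1*14) = 265 + 31*(4 - 14) = 265 + 31*(-10) = 265 - 310 = -45)
(R + l(2))²/(-118480) + k/(-365031) = (323 + 2)²/(-118480) - 45/(-365031) = 325²*(-1/118480) - 45*(-1/365031) = 105625*(-1/118480) + 5/40559 = -21125/23696 + 5/40559 = -856690395/961086064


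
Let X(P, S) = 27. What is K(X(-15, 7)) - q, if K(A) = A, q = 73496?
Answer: -73469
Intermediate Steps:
K(X(-15, 7)) - q = 27 - 1*73496 = 27 - 73496 = -73469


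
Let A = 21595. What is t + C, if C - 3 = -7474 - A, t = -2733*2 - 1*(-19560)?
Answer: -14972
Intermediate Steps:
t = 14094 (t = -5466 + 19560 = 14094)
C = -29066 (C = 3 + (-7474 - 1*21595) = 3 + (-7474 - 21595) = 3 - 29069 = -29066)
t + C = 14094 - 29066 = -14972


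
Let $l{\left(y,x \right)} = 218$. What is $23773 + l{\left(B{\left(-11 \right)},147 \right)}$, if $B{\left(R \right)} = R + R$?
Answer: $23991$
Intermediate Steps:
$B{\left(R \right)} = 2 R$
$23773 + l{\left(B{\left(-11 \right)},147 \right)} = 23773 + 218 = 23991$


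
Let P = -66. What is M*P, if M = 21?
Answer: -1386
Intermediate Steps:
M*P = 21*(-66) = -1386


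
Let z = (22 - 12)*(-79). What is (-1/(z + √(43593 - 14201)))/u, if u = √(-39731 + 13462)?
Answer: -395*I*√26269/7811192226 - I*√48256153/3905596113 ≈ -9.9746e-6*I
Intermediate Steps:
z = -790 (z = 10*(-79) = -790)
u = I*√26269 (u = √(-26269) = I*√26269 ≈ 162.08*I)
(-1/(z + √(43593 - 14201)))/u = (-1/(-790 + √(43593 - 14201)))/((I*√26269)) = (-1/(-790 + √29392))*(-I*√26269/26269) = (-1/(-790 + 4*√1837))*(-I*√26269/26269) = I*√26269/(26269*(-790 + 4*√1837))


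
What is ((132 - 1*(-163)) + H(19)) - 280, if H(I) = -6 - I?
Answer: -10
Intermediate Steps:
((132 - 1*(-163)) + H(19)) - 280 = ((132 - 1*(-163)) + (-6 - 1*19)) - 280 = ((132 + 163) + (-6 - 19)) - 280 = (295 - 25) - 280 = 270 - 280 = -10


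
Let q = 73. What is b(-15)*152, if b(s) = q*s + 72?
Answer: -155496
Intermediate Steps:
b(s) = 72 + 73*s (b(s) = 73*s + 72 = 72 + 73*s)
b(-15)*152 = (72 + 73*(-15))*152 = (72 - 1095)*152 = -1023*152 = -155496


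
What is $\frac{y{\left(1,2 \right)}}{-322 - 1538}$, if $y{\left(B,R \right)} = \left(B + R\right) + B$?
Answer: $- \frac{1}{465} \approx -0.0021505$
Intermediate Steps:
$y{\left(B,R \right)} = R + 2 B$
$\frac{y{\left(1,2 \right)}}{-322 - 1538} = \frac{2 + 2 \cdot 1}{-322 - 1538} = \frac{2 + 2}{-1860} = \left(- \frac{1}{1860}\right) 4 = - \frac{1}{465}$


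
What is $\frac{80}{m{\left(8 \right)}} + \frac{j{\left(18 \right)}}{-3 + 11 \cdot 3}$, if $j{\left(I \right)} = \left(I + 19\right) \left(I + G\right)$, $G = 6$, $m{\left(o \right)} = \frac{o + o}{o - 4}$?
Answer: $\frac{248}{5} \approx 49.6$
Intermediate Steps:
$m{\left(o \right)} = \frac{2 o}{-4 + o}$
$j{\left(I \right)} = \left(6 + I\right) \left(19 + I\right)$ ($j{\left(I \right)} = \left(I + 19\right) \left(I + 6\right) = \left(19 + I\right) \left(6 + I\right) = \left(6 + I\right) \left(19 + I\right)$)
$\frac{80}{m{\left(8 \right)}} + \frac{j{\left(18 \right)}}{-3 + 11 \cdot 3} = \frac{80}{2 \cdot 8 \frac{1}{-4 + 8}} + \frac{114 + 18^{2} + 25 \cdot 18}{-3 + 11 \cdot 3} = \frac{80}{2 \cdot 8 \cdot \frac{1}{4}} + \frac{114 + 324 + 450}{-3 + 33} = \frac{80}{2 \cdot 8 \cdot \frac{1}{4}} + \frac{888}{30} = \frac{80}{4} + 888 \cdot \frac{1}{30} = 80 \cdot \frac{1}{4} + \frac{148}{5} = 20 + \frac{148}{5} = \frac{248}{5}$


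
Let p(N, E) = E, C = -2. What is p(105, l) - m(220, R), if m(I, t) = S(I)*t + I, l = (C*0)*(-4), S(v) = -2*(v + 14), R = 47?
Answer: 21776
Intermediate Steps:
S(v) = -28 - 2*v (S(v) = -2*(14 + v) = -28 - 2*v)
l = 0 (l = -2*0*(-4) = 0*(-4) = 0)
m(I, t) = I + t*(-28 - 2*I) (m(I, t) = (-28 - 2*I)*t + I = t*(-28 - 2*I) + I = I + t*(-28 - 2*I))
p(105, l) - m(220, R) = 0 - (220 - 2*47*(14 + 220)) = 0 - (220 - 2*47*234) = 0 - (220 - 21996) = 0 - 1*(-21776) = 0 + 21776 = 21776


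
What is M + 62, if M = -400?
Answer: -338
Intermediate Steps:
M + 62 = -400 + 62 = -338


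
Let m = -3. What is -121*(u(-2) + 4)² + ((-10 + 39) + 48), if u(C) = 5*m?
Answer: -14564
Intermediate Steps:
u(C) = -15 (u(C) = 5*(-3) = -15)
-121*(u(-2) + 4)² + ((-10 + 39) + 48) = -121*(-15 + 4)² + ((-10 + 39) + 48) = -121*(-11)² + (29 + 48) = -121*121 + 77 = -14641 + 77 = -14564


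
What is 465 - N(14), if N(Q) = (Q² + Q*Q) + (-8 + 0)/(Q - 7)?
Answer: 519/7 ≈ 74.143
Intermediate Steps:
N(Q) = -8/(-7 + Q) + 2*Q² (N(Q) = (Q² + Q²) - 8/(-7 + Q) = 2*Q² - 8/(-7 + Q) = -8/(-7 + Q) + 2*Q²)
465 - N(14) = 465 - 2*(-4 + 14³ - 7*14²)/(-7 + 14) = 465 - 2*(-4 + 2744 - 7*196)/7 = 465 - 2*(-4 + 2744 - 1372)/7 = 465 - 2*1368/7 = 465 - 1*2736/7 = 465 - 2736/7 = 519/7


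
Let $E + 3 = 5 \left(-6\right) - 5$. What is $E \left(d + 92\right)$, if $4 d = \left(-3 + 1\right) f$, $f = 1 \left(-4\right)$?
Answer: $-3572$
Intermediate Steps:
$f = -4$
$d = 2$ ($d = \frac{\left(-3 + 1\right) \left(-4\right)}{4} = \frac{\left(-2\right) \left(-4\right)}{4} = \frac{1}{4} \cdot 8 = 2$)
$E = -38$ ($E = -3 + \left(5 \left(-6\right) - 5\right) = -3 - 35 = -38$)
$E \left(d + 92\right) = - 38 \left(2 + 92\right) = \left(-38\right) 94 = -3572$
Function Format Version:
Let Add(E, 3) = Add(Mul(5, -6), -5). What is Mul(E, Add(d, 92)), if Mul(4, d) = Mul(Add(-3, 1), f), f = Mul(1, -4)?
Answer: -3572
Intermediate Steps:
f = -4
d = 2 (d = Mul(Rational(1, 4), Mul(Add(-3, 1), -4)) = Mul(Rational(1, 4), Mul(-2, -4)) = Mul(Rational(1, 4), 8) = 2)
E = -38 (E = Add(-3, Add(Mul(5, -6), -5)) = Add(-3, Add(-30, -5)) = Add(-3, -35) = -38)
Mul(E, Add(d, 92)) = Mul(-38, Add(2, 92)) = Mul(-38, 94) = -3572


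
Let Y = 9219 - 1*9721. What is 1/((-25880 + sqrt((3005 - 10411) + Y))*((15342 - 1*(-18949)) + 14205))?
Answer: -3235/4060220351096 - I*sqrt(1977)/16240881404384 ≈ -7.9675e-10 - 2.7378e-12*I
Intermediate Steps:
Y = -502 (Y = 9219 - 9721 = -502)
1/((-25880 + sqrt((3005 - 10411) + Y))*((15342 - 1*(-18949)) + 14205)) = 1/((-25880 + sqrt((3005 - 10411) - 502))*((15342 - 1*(-18949)) + 14205)) = 1/((-25880 + sqrt(-7406 - 502))*((15342 + 18949) + 14205)) = 1/((-25880 + sqrt(-7908))*(34291 + 14205)) = 1/((-25880 + 2*I*sqrt(1977))*48496) = 1/(-1255076480 + 96992*I*sqrt(1977))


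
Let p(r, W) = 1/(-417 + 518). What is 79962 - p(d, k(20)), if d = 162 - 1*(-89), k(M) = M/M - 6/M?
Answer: 8076161/101 ≈ 79962.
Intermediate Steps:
k(M) = 1 - 6/M
d = 251 (d = 162 + 89 = 251)
p(r, W) = 1/101
79962 - p(d, k(20)) = 79962 - 1*1/101 = 79962 - 1/101 = 8076161/101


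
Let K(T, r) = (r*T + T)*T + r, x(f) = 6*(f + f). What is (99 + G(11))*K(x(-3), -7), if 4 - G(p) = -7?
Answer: -856130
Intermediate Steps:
x(f) = 12*f (x(f) = 6*(2*f) = 12*f)
G(p) = 11 (G(p) = 4 - 1*(-7) = 4 + 7 = 11)
K(T, r) = r + T*(T + T*r) (K(T, r) = (T*r + T)*T + r = (T + T*r)*T + r = T*(T + T*r) + r = r + T*(T + T*r))
(99 + G(11))*K(x(-3), -7) = (99 + 11)*(-7 + (12*(-3))² - 7*(12*(-3))²) = 110*(-7 + (-36)² - 7*(-36)²) = 110*(-7 + 1296 - 7*1296) = 110*(-7 + 1296 - 9072) = 110*(-7783) = -856130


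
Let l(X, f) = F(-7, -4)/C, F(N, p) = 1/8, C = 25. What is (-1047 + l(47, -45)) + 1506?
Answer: 91801/200 ≈ 459.00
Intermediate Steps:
F(N, p) = ⅛
l(X, f) = 1/200 (l(X, f) = (⅛)/25 = (⅛)*(1/25) = 1/200)
(-1047 + l(47, -45)) + 1506 = (-1047 + 1/200) + 1506 = -209399/200 + 1506 = 91801/200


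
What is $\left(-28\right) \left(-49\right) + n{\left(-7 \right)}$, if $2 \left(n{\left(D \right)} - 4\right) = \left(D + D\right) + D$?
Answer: $\frac{2731}{2} \approx 1365.5$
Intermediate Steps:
$n{\left(D \right)} = 4 + \frac{3 D}{2}$ ($n{\left(D \right)} = 4 + \frac{\left(D + D\right) + D}{2} = 4 + \frac{2 D + D}{2} = 4 + \frac{3 D}{2}$)
$\left(-28\right) \left(-49\right) + n{\left(-7 \right)} = \left(-28\right) \left(-49\right) + \left(4 + \frac{3}{2} \left(-7\right)\right) = 1372 + \left(4 - \frac{21}{2}\right) = 1372 - \frac{13}{2} = \frac{2731}{2}$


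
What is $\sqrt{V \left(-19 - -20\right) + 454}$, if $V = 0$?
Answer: $\sqrt{454} \approx 21.307$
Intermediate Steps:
$\sqrt{V \left(-19 - -20\right) + 454} = \sqrt{0 \left(-19 - -20\right) + 454} = \sqrt{0 \left(-19 + 20\right) + 454} = \sqrt{0 \cdot 1 + 454} = \sqrt{0 + 454} = \sqrt{454}$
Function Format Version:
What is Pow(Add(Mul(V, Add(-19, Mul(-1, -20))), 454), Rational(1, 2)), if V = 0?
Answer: Pow(454, Rational(1, 2)) ≈ 21.307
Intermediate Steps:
Pow(Add(Mul(V, Add(-19, Mul(-1, -20))), 454), Rational(1, 2)) = Pow(Add(Mul(0, Add(-19, Mul(-1, -20))), 454), Rational(1, 2)) = Pow(Add(Mul(0, Add(-19, 20)), 454), Rational(1, 2)) = Pow(Add(Mul(0, 1), 454), Rational(1, 2)) = Pow(Add(0, 454), Rational(1, 2)) = Pow(454, Rational(1, 2))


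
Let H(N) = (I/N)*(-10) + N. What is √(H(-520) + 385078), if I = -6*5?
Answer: √259960818/26 ≈ 620.13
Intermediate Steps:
I = -30
H(N) = N + 300/N (H(N) = -30/N*(-10) + N = 300/N + N = N + 300/N)
√(H(-520) + 385078) = √((-520 + 300/(-520)) + 385078) = √((-520 + 300*(-1/520)) + 385078) = √((-520 - 15/26) + 385078) = √(-13535/26 + 385078) = √(9998493/26) = √259960818/26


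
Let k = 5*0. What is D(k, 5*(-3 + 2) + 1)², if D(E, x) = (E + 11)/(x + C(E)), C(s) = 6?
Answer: 121/4 ≈ 30.250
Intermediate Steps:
k = 0
D(E, x) = (11 + E)/(6 + x) (D(E, x) = (E + 11)/(x + 6) = (11 + E)/(6 + x))
D(k, 5*(-3 + 2) + 1)² = ((11 + 0)/(6 + (5*(-3 + 2) + 1)))² = (11/(6 + (5*(-1) + 1)))² = (11/(6 + (-5 + 1)))² = (11/(6 - 4))² = (11/2)² = 121/4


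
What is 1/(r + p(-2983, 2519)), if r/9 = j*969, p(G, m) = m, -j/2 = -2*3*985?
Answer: 1/103084739 ≈ 9.7008e-9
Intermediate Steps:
j = 11820 (j = -2*(-2*3)*985 = -(-12)*985 = -2*(-5910) = 11820)
r = 103082220 (r = 9*(11820*969) = 9*11453580 = 103082220)
1/(r + p(-2983, 2519)) = 1/(103082220 + 2519) = 1/103084739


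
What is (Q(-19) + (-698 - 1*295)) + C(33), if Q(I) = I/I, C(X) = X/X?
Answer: -991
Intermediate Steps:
C(X) = 1
Q(I) = 1
(Q(-19) + (-698 - 1*295)) + C(33) = (1 + (-698 - 1*295)) + 1 = (1 + (-698 - 295)) + 1 = (1 - 993) + 1 = -992 + 1 = -991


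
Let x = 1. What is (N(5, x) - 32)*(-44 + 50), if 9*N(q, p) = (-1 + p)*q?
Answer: -192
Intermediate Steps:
N(q, p) = q*(-1 + p)/9 (N(q, p) = ((-1 + p)*q)/9 = (q*(-1 + p))/9 = q*(-1 + p)/9)
(N(5, x) - 32)*(-44 + 50) = ((⅑)*5*(-1 + 1) - 32)*(-44 + 50) = ((⅑)*5*0 - 32)*6 = (0 - 32)*6 = -32*6 = -192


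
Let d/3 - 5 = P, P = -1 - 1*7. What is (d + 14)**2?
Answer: 25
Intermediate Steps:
P = -8 (P = -1 - 7 = -8)
d = -9 (d = 15 + 3*(-8) = 15 - 24 = -9)
(d + 14)**2 = (-9 + 14)**2 = 5**2 = 25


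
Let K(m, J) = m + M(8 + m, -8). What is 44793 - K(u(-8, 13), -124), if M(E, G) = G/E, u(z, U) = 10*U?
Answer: 3081751/69 ≈ 44663.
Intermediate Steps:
K(m, J) = m - 8/(8 + m)
44793 - K(u(-8, 13), -124) = 44793 - (-8 + (10*13)*(8 + 10*13))/(8 + 10*13) = 44793 - (-8 + 130*(8 + 130))/(8 + 130) = 44793 - (-8 + 130*138)/138 = 44793 - (-8 + 17940)/138 = 44793 - 17932/138 = 44793 - 1*8966/69 = 44793 - 8966/69 = 3081751/69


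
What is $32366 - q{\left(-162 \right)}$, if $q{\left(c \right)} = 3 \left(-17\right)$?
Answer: $32417$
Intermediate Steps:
$q{\left(c \right)} = -51$
$32366 - q{\left(-162 \right)} = 32366 - -51 = 32366 + 51 = 32417$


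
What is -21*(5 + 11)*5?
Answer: -1680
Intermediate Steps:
-21*(5 + 11)*5 = -21*16*5 = -336*5 = -1680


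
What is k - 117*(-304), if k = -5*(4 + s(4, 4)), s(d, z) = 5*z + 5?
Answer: 35423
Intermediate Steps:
s(d, z) = 5 + 5*z
k = -145 (k = -5*(4 + (5 + 5*4)) = -5*(4 + (5 + 20)) = -5*(4 + 25) = -5*29 = -145)
k - 117*(-304) = -145 - 117*(-304) = -145 + 35568 = 35423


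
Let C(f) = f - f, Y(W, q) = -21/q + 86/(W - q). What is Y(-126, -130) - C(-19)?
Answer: 1408/65 ≈ 21.662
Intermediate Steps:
C(f) = 0
Y(-126, -130) - C(-19) = (-21*(-126) + 107*(-130))/((-130)*(-126 - 1*(-130))) - 1*0 = -(2646 - 13910)/(130*(-126 + 130)) + 0 = -1/130*(-11264)/4 + 0 = -1/130*¼*(-11264) + 0 = 1408/65 + 0 = 1408/65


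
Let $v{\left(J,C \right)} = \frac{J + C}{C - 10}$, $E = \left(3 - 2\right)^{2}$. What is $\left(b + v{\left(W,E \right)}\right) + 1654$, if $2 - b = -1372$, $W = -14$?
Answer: $\frac{27265}{9} \approx 3029.4$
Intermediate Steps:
$b = 1374$ ($b = 2 - -1372 = 2 + 1372 = 1374$)
$E = 1$ ($E = 1^{2} = 1$)
$v{\left(J,C \right)} = \frac{C + J}{-10 + C}$
$\left(b + v{\left(W,E \right)}\right) + 1654 = \left(1374 + \frac{1 - 14}{-10 + 1}\right) + 1654 = \left(1374 + \frac{1}{-9} \left(-13\right)\right) + 1654 = \left(1374 - - \frac{13}{9}\right) + 1654 = \left(1374 + \frac{13}{9}\right) + 1654 = \frac{12379}{9} + 1654 = \frac{27265}{9}$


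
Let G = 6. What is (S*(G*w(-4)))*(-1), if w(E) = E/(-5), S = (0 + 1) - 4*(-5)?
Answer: -504/5 ≈ -100.80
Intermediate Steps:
S = 21 (S = 1 + 20 = 21)
w(E) = -E/5 (w(E) = E*(-⅕) = -E/5)
(S*(G*w(-4)))*(-1) = (21*(6*(-⅕*(-4))))*(-1) = (21*(6*(⅘)))*(-1) = (21*(24/5))*(-1) = (504/5)*(-1) = -504/5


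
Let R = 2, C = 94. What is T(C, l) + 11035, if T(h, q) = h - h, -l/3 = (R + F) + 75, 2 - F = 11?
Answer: 11035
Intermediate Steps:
F = -9 (F = 2 - 1*11 = 2 - 11 = -9)
l = -204 (l = -3*((2 - 9) + 75) = -3*(-7 + 75) = -3*68 = -204)
T(h, q) = 0
T(C, l) + 11035 = 0 + 11035 = 11035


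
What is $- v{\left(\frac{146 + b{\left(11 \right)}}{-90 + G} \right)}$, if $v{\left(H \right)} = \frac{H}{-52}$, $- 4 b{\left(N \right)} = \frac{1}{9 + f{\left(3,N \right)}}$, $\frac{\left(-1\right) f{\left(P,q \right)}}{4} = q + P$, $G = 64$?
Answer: $- \frac{27449}{254176} \approx -0.10799$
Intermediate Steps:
$f{\left(P,q \right)} = - 4 P - 4 q$ ($f{\left(P,q \right)} = - 4 \left(q + P\right) = - 4 \left(P + q\right) = - 4 P - 4 q$)
$b{\left(N \right)} = - \frac{1}{4 \left(-3 - 4 N\right)}$ ($b{\left(N \right)} = - \frac{1}{4 \left(9 - \left(12 + 4 N\right)\right)} = - \frac{1}{4 \left(-3 - 4 N\right)}$)
$v{\left(H \right)} = - \frac{H}{52}$ ($v{\left(H \right)} = H \left(- \frac{1}{52}\right) = - \frac{H}{52}$)
$- v{\left(\frac{146 + b{\left(11 \right)}}{-90 + G} \right)} = - \frac{\left(-1\right) \frac{146 + \frac{1}{4 \left(3 + 4 \cdot 11\right)}}{-90 + 64}}{52} = - \frac{\left(-1\right) \frac{146 + \frac{1}{4 \left(3 + 44\right)}}{-26}}{52} = - \frac{\left(-1\right) \left(146 + \frac{1}{4 \cdot 47}\right) \left(- \frac{1}{26}\right)}{52} = - \frac{\left(-1\right) \left(146 + \frac{1}{4} \cdot \frac{1}{47}\right) \left(- \frac{1}{26}\right)}{52} = - \frac{\left(-1\right) \left(146 + \frac{1}{188}\right) \left(- \frac{1}{26}\right)}{52} = - \frac{\left(-1\right) \frac{27449}{188} \left(- \frac{1}{26}\right)}{52} = - \frac{\left(-1\right) \left(-27449\right)}{52 \cdot 4888} = \left(-1\right) \frac{27449}{254176} = - \frac{27449}{254176}$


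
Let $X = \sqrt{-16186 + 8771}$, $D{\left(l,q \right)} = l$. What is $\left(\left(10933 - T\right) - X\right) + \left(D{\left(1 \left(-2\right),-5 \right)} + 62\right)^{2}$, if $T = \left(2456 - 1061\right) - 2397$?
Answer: $15535 - i \sqrt{7415} \approx 15535.0 - 86.11 i$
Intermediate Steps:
$T = -1002$ ($T = \left(2456 - 1061\right) - 2397 = 1395 - 2397 = -1002$)
$X = i \sqrt{7415}$ ($X = \sqrt{-7415} = i \sqrt{7415} \approx 86.11 i$)
$\left(\left(10933 - T\right) - X\right) + \left(D{\left(1 \left(-2\right),-5 \right)} + 62\right)^{2} = \left(\left(10933 - -1002\right) - i \sqrt{7415}\right) + \left(1 \left(-2\right) + 62\right)^{2} = \left(\left(10933 + 1002\right) - i \sqrt{7415}\right) + \left(-2 + 62\right)^{2} = \left(11935 - i \sqrt{7415}\right) + 60^{2} = \left(11935 - i \sqrt{7415}\right) + 3600 = 15535 - i \sqrt{7415}$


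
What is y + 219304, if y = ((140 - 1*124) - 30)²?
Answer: 219500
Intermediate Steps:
y = 196 (y = ((140 - 124) - 30)² = (16 - 30)² = (-14)² = 196)
y + 219304 = 196 + 219304 = 219500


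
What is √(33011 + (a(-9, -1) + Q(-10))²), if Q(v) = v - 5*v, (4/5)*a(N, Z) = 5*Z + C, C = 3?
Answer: √137669/2 ≈ 185.52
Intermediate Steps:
a(N, Z) = 15/4 + 25*Z/4 (a(N, Z) = 5*(5*Z + 3)/4 = 5*(3 + 5*Z)/4 = 15/4 + 25*Z/4)
Q(v) = -4*v
√(33011 + (a(-9, -1) + Q(-10))²) = √(33011 + ((15/4 + (25/4)*(-1)) - 4*(-10))²) = √(33011 + ((15/4 - 25/4) + 40)²) = √(33011 + (-5/2 + 40)²) = √(33011 + (75/2)²) = √(33011 + 5625/4) = √(137669/4) = √137669/2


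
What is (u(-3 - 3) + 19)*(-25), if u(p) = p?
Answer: -325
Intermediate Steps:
(u(-3 - 3) + 19)*(-25) = ((-3 - 3) + 19)*(-25) = (-6 + 19)*(-25) = 13*(-25) = -325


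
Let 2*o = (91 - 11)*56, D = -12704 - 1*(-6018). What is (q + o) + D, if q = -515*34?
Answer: -21956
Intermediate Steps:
q = -17510
D = -6686 (D = -12704 + 6018 = -6686)
o = 2240 (o = ((91 - 11)*56)/2 = (80*56)/2 = (1/2)*4480 = 2240)
(q + o) + D = (-17510 + 2240) - 6686 = -15270 - 6686 = -21956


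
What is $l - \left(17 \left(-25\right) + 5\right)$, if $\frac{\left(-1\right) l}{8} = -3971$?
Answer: $32188$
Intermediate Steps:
$l = 31768$ ($l = \left(-8\right) \left(-3971\right) = 31768$)
$l - \left(17 \left(-25\right) + 5\right) = 31768 - \left(17 \left(-25\right) + 5\right) = 31768 - \left(-425 + 5\right) = 31768 - -420 = 31768 + 420 = 32188$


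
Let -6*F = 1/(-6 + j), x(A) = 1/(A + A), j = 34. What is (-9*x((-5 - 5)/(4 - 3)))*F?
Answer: -3/1120 ≈ -0.0026786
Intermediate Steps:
x(A) = 1/(2*A)
F = -1/168 (F = -1/(6*(-6 + 34)) = -1/6/28 = -1/6*1/28 = -1/168 ≈ -0.0059524)
(-9*x((-5 - 5)/(4 - 3)))*F = -9/(2*((-5 - 5)/(4 - 3)))*(-1/168) = -9/(2*((-10/1)))*(-1/168) = -9/(2*((-10*1)))*(-1/168) = -9/(2*(-10))*(-1/168) = -9*(-1)/(2*10)*(-1/168) = -9*(-1/20)*(-1/168) = (9/20)*(-1/168) = -3/1120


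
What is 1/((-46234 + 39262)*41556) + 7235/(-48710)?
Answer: -209618525423/1411267192272 ≈ -0.14853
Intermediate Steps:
1/((-46234 + 39262)*41556) + 7235/(-48710) = (1/41556)/(-6972) + 7235*(-1/48710) = -1/6972*1/41556 - 1447/9742 = -1/289728432 - 1447/9742 = -209618525423/1411267192272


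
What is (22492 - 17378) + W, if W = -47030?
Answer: -41916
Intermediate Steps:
(22492 - 17378) + W = (22492 - 17378) - 47030 = 5114 - 47030 = -41916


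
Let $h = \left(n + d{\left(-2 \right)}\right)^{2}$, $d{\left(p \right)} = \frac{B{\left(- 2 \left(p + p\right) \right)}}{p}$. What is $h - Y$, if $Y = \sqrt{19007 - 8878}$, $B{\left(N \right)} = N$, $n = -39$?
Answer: $1849 - \sqrt{10129} \approx 1748.4$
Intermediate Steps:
$Y = \sqrt{10129} \approx 100.64$
$d{\left(p \right)} = -4$ ($d{\left(p \right)} = \frac{\left(-2\right) \left(p + p\right)}{p} = \frac{\left(-2\right) 2 p}{p} = \frac{\left(-4\right) p}{p} = -4$)
$h = 1849$ ($h = \left(-39 - 4\right)^{2} = \left(-43\right)^{2} = 1849$)
$h - Y = 1849 - \sqrt{10129}$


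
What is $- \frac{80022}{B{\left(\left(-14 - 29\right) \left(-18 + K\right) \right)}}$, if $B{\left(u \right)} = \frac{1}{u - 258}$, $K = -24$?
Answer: $-123874056$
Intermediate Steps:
$B{\left(u \right)} = \frac{1}{-258 + u}$
$- \frac{80022}{B{\left(\left(-14 - 29\right) \left(-18 + K\right) \right)}} = - \frac{80022}{\frac{1}{-258 + \left(-14 - 29\right) \left(-18 - 24\right)}} = - \frac{80022}{\frac{1}{-258 - -1806}} = - \frac{80022}{\frac{1}{-258 + 1806}} = - \frac{80022}{\frac{1}{1548}} = - 80022 \frac{1}{\frac{1}{1548}} = \left(-80022\right) 1548 = -123874056$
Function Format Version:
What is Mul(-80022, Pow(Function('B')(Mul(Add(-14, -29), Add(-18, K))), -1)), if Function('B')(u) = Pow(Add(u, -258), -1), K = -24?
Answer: -123874056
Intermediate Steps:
Function('B')(u) = Pow(Add(-258, u), -1)
Mul(-80022, Pow(Function('B')(Mul(Add(-14, -29), Add(-18, K))), -1)) = Mul(-80022, Pow(Pow(Add(-258, Mul(Add(-14, -29), Add(-18, -24))), -1), -1)) = Mul(-80022, Pow(Pow(Add(-258, Mul(-43, -42)), -1), -1)) = Mul(-80022, Pow(Pow(Add(-258, 1806), -1), -1)) = Mul(-80022, Pow(Pow(1548, -1), -1)) = Mul(-80022, Pow(Rational(1, 1548), -1)) = Mul(-80022, 1548) = -123874056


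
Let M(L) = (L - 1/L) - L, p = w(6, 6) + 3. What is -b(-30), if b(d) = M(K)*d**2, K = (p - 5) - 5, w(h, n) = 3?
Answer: -225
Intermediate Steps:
p = 6 (p = 3 + 3 = 6)
K = -4 (K = (6 - 5) - 5 = 1 - 5 = -4)
M(L) = -1/L
b(d) = d**2/4 (b(d) = (-1/(-4))*d**2 = (-1*(-1/4))*d**2 = d**2/4)
-b(-30) = -(-30)**2/4 = -900/4 = -1*225 = -225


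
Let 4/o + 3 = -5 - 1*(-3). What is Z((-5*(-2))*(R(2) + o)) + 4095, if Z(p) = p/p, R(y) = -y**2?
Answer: 4096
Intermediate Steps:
o = -4/5 (o = 4/(-3 + (-5 - 1*(-3))) = 4/(-3 + (-5 + 3)) = 4/(-3 - 2) = 4/(-5) = 4*(-1/5) = -4/5 ≈ -0.80000)
Z(p) = 1
Z((-5*(-2))*(R(2) + o)) + 4095 = 1 + 4095 = 4096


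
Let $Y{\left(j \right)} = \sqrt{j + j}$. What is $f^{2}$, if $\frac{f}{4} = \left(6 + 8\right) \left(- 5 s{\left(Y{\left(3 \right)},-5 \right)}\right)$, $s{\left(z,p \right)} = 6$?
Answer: $2822400$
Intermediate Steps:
$Y{\left(j \right)} = \sqrt{2} \sqrt{j}$ ($Y{\left(j \right)} = \sqrt{2 j} = \sqrt{2} \sqrt{j}$)
$f = -1680$ ($f = 4 \left(6 + 8\right) \left(\left(-5\right) 6\right) = 4 \cdot 14 \left(-30\right) = 4 \left(-420\right) = -1680$)
$f^{2} = \left(-1680\right)^{2} = 2822400$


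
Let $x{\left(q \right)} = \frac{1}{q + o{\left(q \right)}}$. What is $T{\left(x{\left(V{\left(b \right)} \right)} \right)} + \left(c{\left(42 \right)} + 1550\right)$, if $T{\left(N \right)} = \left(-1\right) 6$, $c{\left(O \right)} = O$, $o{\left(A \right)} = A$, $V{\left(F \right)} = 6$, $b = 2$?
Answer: $1586$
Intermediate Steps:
$x{\left(q \right)} = \frac{1}{2 q}$ ($x{\left(q \right)} = \frac{1}{q + q} = \frac{1}{2 q}$)
$T{\left(N \right)} = -6$
$T{\left(x{\left(V{\left(b \right)} \right)} \right)} + \left(c{\left(42 \right)} + 1550\right) = -6 + \left(42 + 1550\right) = -6 + 1592 = 1586$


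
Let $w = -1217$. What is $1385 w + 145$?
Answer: $-1685400$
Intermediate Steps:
$1385 w + 145 = 1385 \left(-1217\right) + 145 = -1685545 + 145 = -1685400$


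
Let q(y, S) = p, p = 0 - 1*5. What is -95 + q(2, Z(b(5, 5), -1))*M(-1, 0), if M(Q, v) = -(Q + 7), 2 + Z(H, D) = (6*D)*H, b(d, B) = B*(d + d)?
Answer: -65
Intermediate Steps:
p = -5 (p = 0 - 5 = -5)
b(d, B) = 2*B*d (b(d, B) = B*(2*d) = 2*B*d)
Z(H, D) = -2 + 6*D*H (Z(H, D) = -2 + (6*D)*H = -2 + 6*D*H)
q(y, S) = -5
M(Q, v) = -7 - Q (M(Q, v) = -(7 + Q) = -7 - Q)
-95 + q(2, Z(b(5, 5), -1))*M(-1, 0) = -95 - 5*(-7 - 1*(-1)) = -95 - 5*(-7 + 1) = -95 - 5*(-6) = -95 + 30 = -65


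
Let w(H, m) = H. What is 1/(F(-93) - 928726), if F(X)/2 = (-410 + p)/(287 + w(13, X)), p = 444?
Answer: -75/69654433 ≈ -1.0767e-6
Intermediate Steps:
F(X) = 17/75 (F(X) = 2*((-410 + 444)/(287 + 13)) = 2*(34/300) = 2*(34*(1/300)) = 2*(17/150) = 17/75)
1/(F(-93) - 928726) = 1/(17/75 - 928726) = 1/(-69654433/75) = -75/69654433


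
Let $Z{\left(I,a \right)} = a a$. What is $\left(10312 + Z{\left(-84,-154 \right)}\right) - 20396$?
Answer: $13632$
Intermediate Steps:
$Z{\left(I,a \right)} = a^{2}$
$\left(10312 + Z{\left(-84,-154 \right)}\right) - 20396 = \left(10312 + \left(-154\right)^{2}\right) - 20396 = \left(10312 + 23716\right) - 20396 = 34028 - 20396 = 13632$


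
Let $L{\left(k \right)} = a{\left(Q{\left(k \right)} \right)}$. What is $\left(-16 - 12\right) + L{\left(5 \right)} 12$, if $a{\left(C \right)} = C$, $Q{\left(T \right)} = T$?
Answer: $32$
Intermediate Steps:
$L{\left(k \right)} = k$
$\left(-16 - 12\right) + L{\left(5 \right)} 12 = \left(-16 - 12\right) + 5 \cdot 12 = \left(-16 - 12\right) + 60 = -28 + 60 = 32$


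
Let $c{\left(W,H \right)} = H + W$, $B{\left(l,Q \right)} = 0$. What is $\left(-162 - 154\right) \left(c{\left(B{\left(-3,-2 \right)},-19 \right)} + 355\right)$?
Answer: $-106176$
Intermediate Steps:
$\left(-162 - 154\right) \left(c{\left(B{\left(-3,-2 \right)},-19 \right)} + 355\right) = \left(-162 - 154\right) \left(\left(-19 + 0\right) + 355\right) = - 316 \left(-19 + 355\right) = \left(-316\right) 336 = -106176$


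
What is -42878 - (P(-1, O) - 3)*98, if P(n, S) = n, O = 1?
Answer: -42486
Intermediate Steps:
-42878 - (P(-1, O) - 3)*98 = -42878 - (-1 - 3)*98 = -42878 - (-4)*98 = -42878 - 1*(-392) = -42878 + 392 = -42486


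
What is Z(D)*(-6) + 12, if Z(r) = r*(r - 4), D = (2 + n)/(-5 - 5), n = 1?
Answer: 213/50 ≈ 4.2600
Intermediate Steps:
D = -3/10 (D = (2 + 1)/(-5 - 5) = 3/(-10) = 3*(-⅒) = -3/10 ≈ -0.30000)
Z(r) = r*(-4 + r)
Z(D)*(-6) + 12 = -3*(-4 - 3/10)/10*(-6) + 12 = -3/10*(-43/10)*(-6) + 12 = (129/100)*(-6) + 12 = -387/50 + 12 = 213/50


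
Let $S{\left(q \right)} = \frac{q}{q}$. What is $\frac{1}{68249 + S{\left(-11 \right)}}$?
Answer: $\frac{1}{68250} \approx 1.4652 \cdot 10^{-5}$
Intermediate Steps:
$S{\left(q \right)} = 1$
$\frac{1}{68249 + S{\left(-11 \right)}} = \frac{1}{68249 + 1} = \frac{1}{68250}$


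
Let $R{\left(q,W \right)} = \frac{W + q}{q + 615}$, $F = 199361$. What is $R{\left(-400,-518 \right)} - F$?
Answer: $- \frac{42863533}{215} \approx -1.9937 \cdot 10^{5}$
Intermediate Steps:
$R{\left(q,W \right)} = \frac{W + q}{615 + q}$
$R{\left(-400,-518 \right)} - F = \frac{-518 - 400}{615 - 400} - 199361 = \frac{1}{215} \left(-918\right) - 199361 = - \frac{918}{215} - 199361 = - \frac{42863533}{215}$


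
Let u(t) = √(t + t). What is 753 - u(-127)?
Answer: 753 - I*√254 ≈ 753.0 - 15.937*I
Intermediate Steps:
u(t) = √2*√t (u(t) = √(2*t) = √2*√t)
753 - u(-127) = 753 - √2*√(-127) = 753 - √2*I*√127 = 753 - I*√254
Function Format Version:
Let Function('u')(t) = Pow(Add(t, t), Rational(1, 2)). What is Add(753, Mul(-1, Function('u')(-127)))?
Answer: Add(753, Mul(-1, I, Pow(254, Rational(1, 2)))) ≈ Add(753.00, Mul(-15.937, I))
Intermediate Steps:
Function('u')(t) = Mul(Pow(2, Rational(1, 2)), Pow(t, Rational(1, 2))) (Function('u')(t) = Pow(Mul(2, t), Rational(1, 2)) = Mul(Pow(2, Rational(1, 2)), Pow(t, Rational(1, 2))))
Add(753, Mul(-1, Function('u')(-127))) = Add(753, Mul(-1, Mul(Pow(2, Rational(1, 2)), Pow(-127, Rational(1, 2))))) = Add(753, Mul(-1, Mul(Pow(2, Rational(1, 2)), Mul(I, Pow(127, Rational(1, 2)))))) = Add(753, Mul(-1, Mul(I, Pow(254, Rational(1, 2))))) = Add(753, Mul(-1, I, Pow(254, Rational(1, 2))))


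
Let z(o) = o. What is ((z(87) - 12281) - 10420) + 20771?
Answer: -1843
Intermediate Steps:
((z(87) - 12281) - 10420) + 20771 = ((87 - 12281) - 10420) + 20771 = (-12194 - 10420) + 20771 = -22614 + 20771 = -1843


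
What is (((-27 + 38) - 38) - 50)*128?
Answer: -9856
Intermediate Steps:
(((-27 + 38) - 38) - 50)*128 = ((11 - 38) - 50)*128 = (-27 - 50)*128 = -77*128 = -9856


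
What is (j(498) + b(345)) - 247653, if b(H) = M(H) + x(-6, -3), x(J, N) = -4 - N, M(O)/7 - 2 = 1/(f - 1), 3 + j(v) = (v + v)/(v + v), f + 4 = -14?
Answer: -4705205/19 ≈ -2.4764e+5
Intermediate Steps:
f = -18 (f = -4 - 14 = -18)
j(v) = -2 (j(v) = -3 + (v + v)/(v + v) = -3 + (2*v)/((2*v)) = -3 + (2*v)*(1/(2*v)) = -3 + 1 = -2)
M(O) = 259/19 (M(O) = 14 + 7/(-18 - 1) = 14 + 7/(-19) = 14 + 7*(-1/19) = 14 - 7/19 = 259/19)
b(H) = 240/19 (b(H) = 259/19 + (-4 - 1*(-3)) = 259/19 + (-4 + 3) = 259/19 - 1 = 240/19)
(j(498) + b(345)) - 247653 = (-2 + 240/19) - 247653 = 202/19 - 247653 = -4705205/19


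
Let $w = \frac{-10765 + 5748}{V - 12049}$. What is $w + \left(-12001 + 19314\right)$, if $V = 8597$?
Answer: $\frac{25249493}{3452} \approx 7314.5$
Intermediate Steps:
$w = \frac{5017}{3452}$ ($w = \frac{-10765 + 5748}{8597 - 12049} = - \frac{5017}{8597 - 12049} = - \frac{5017}{-3452} = \left(-5017\right) \left(- \frac{1}{3452}\right) = \frac{5017}{3452} \approx 1.4534$)
$w + \left(-12001 + 19314\right) = \frac{5017}{3452} + \left(-12001 + 19314\right) = \frac{5017}{3452} + 7313 = \frac{25249493}{3452}$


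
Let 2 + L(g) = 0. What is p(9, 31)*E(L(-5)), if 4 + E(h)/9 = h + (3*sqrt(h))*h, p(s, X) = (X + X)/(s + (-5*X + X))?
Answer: 3348/115 + 3348*I*sqrt(2)/115 ≈ 29.113 + 41.172*I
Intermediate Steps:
L(g) = -2 (L(g) = -2 + 0 = -2)
p(s, X) = 2*X/(s - 4*X) (p(s, X) = (2*X)/(s - 4*X) = 2*X/(s - 4*X))
E(h) = -36 + 9*h + 27*h**(3/2) (E(h) = -36 + 9*(h + (3*sqrt(h))*h) = -36 + 9*(h + 3*h**(3/2)) = -36 + (9*h + 27*h**(3/2)) = -36 + 9*h + 27*h**(3/2))
p(9, 31)*E(L(-5)) = (2*31/(9 - 4*31))*(-36 + 9*(-2) + 27*(-2)**(3/2)) = (2*31/(9 - 124))*(-36 - 18 + 27*(-2*I*sqrt(2))) = (2*31/(-115))*(-36 - 18 - 54*I*sqrt(2)) = (2*31*(-1/115))*(-54 - 54*I*sqrt(2)) = -62*(-54 - 54*I*sqrt(2))/115 = 3348/115 + 3348*I*sqrt(2)/115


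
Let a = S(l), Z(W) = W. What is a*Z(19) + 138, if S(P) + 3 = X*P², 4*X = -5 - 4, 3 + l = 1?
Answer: -90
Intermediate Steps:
l = -2 (l = -3 + 1 = -2)
X = -9/4 (X = (-5 - 4)/4 = (¼)*(-9) = -9/4 ≈ -2.2500)
S(P) = -3 - 9*P²/4
a = -12 (a = -3 - 9/4*(-2)² = -3 - 9/4*4 = -3 - 9 = -12)
a*Z(19) + 138 = -12*19 + 138 = -228 + 138 = -90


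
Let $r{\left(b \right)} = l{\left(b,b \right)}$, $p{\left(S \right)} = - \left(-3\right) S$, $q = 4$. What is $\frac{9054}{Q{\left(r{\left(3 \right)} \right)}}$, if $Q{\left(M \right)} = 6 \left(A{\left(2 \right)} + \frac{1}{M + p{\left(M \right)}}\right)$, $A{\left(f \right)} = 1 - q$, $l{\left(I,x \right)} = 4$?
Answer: $- \frac{24144}{47} \approx -513.7$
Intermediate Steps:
$p{\left(S \right)} = 3 S$
$A{\left(f \right)} = -3$ ($A{\left(f \right)} = 1 - 4 = -3$)
$r{\left(b \right)} = 4$
$Q{\left(M \right)} = -18 + \frac{3}{2 M}$ ($Q{\left(M \right)} = 6 \left(-3 + \frac{1}{M + 3 M}\right) = 6 \left(-3 + \frac{1}{4 M}\right) = -18 + \frac{3}{2 M}$)
$\frac{9054}{Q{\left(r{\left(3 \right)} \right)}} = \frac{9054}{-18 + \frac{3}{2 \cdot 4}} = \frac{9054}{-18 + \frac{3}{2} \cdot \frac{1}{4}} = \frac{9054}{-18 + \frac{3}{8}} = \frac{9054}{- \frac{141}{8}} = 9054 \left(- \frac{8}{141}\right) = - \frac{24144}{47}$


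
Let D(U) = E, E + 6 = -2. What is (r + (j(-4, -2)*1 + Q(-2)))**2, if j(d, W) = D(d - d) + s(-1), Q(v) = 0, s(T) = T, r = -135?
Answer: 20736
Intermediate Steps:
E = -8 (E = -6 - 2 = -8)
D(U) = -8
j(d, W) = -9 (j(d, W) = -8 - 1 = -9)
(r + (j(-4, -2)*1 + Q(-2)))**2 = (-135 + (-9*1 + 0))**2 = (-135 + (-9 + 0))**2 = (-135 - 9)**2 = (-144)**2 = 20736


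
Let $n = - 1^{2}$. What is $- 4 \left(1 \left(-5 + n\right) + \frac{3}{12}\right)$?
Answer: $23$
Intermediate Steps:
$n = -1$ ($n = \left(-1\right) 1 = -1$)
$- 4 \left(1 \left(-5 + n\right) + \frac{3}{12}\right) = - 4 \left(1 \left(-5 - 1\right) + \frac{3}{12}\right) = - 4 \left(1 \left(-6\right) + 3 \cdot \frac{1}{12}\right) = - 4 \left(-6 + \frac{1}{4}\right) = \left(-4\right) \left(- \frac{23}{4}\right) = 23$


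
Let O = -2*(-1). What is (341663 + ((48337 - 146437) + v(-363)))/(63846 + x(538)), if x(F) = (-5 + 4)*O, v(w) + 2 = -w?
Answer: 60981/15961 ≈ 3.8206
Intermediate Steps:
O = 2
v(w) = -2 - w
x(F) = -2 (x(F) = (-5 + 4)*2 = -1*2 = -2)
(341663 + ((48337 - 146437) + v(-363)))/(63846 + x(538)) = (341663 + ((48337 - 146437) + (-2 - 1*(-363))))/(63846 - 2) = (341663 + (-98100 + (-2 + 363)))/63844 = (341663 + (-98100 + 361))*(1/63844) = (341663 - 97739)*(1/63844) = 243924*(1/63844) = 60981/15961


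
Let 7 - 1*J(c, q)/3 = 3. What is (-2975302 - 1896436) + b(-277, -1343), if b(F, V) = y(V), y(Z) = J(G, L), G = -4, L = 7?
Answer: -4871726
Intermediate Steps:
J(c, q) = 12 (J(c, q) = 21 - 3*3 = 21 - 9 = 12)
y(Z) = 12
b(F, V) = 12
(-2975302 - 1896436) + b(-277, -1343) = (-2975302 - 1896436) + 12 = -4871738 + 12 = -4871726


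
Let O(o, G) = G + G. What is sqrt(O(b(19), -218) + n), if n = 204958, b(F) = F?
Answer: sqrt(204522) ≈ 452.24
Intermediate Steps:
O(o, G) = 2*G
sqrt(O(b(19), -218) + n) = sqrt(2*(-218) + 204958) = sqrt(-436 + 204958) = sqrt(204522)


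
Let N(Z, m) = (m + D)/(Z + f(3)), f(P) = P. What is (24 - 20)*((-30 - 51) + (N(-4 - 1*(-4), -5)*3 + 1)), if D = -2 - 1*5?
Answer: -368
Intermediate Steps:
D = -7 (D = -2 - 5 = -7)
N(Z, m) = (-7 + m)/(3 + Z) (N(Z, m) = (m - 7)/(Z + 3) = (-7 + m)/(3 + Z))
(24 - 20)*((-30 - 51) + (N(-4 - 1*(-4), -5)*3 + 1)) = (24 - 20)*((-30 - 51) + (((-7 - 5)/(3 + (-4 - 1*(-4))))*3 + 1)) = 4*(-81 + ((-12/(3 + (-4 + 4)))*3 + 1)) = 4*(-81 + ((-12/(3 + 0))*3 + 1)) = 4*(-81 + ((-12/3)*3 + 1)) = 4*(-81 + (((⅓)*(-12))*3 + 1)) = 4*(-81 + (-4*3 + 1)) = 4*(-81 + (-12 + 1)) = 4*(-81 - 11) = 4*(-92) = -368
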